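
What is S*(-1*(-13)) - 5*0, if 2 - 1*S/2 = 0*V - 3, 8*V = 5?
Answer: 130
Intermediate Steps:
V = 5/8 (V = (⅛)*5 = 5/8 ≈ 0.62500)
S = 10 (S = 4 - 2*(0*(5/8) - 3) = 4 - 2*(0 - 3) = 4 - 2*(-3) = 4 + 6 = 10)
S*(-1*(-13)) - 5*0 = 10*(-1*(-13)) - 5*0 = 10*13 + 0 = 130 + 0 = 130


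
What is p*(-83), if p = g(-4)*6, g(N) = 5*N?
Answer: 9960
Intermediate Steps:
p = -120 (p = (5*(-4))*6 = -20*6 = -120)
p*(-83) = -120*(-83) = 9960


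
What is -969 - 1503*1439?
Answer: -2163786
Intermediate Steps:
-969 - 1503*1439 = -969 - 2162817 = -2163786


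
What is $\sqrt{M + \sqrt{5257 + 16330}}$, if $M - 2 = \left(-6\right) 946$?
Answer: $\sqrt{-5674 + \sqrt{21587}} \approx 74.344 i$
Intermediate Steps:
$M = -5674$ ($M = 2 - 5676 = -5674$)
$\sqrt{M + \sqrt{5257 + 16330}} = \sqrt{-5674 + \sqrt{5257 + 16330}} = \sqrt{-5674 + \sqrt{21587}}$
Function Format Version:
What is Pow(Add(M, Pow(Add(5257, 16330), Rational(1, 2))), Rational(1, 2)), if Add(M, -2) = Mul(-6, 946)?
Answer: Pow(Add(-5674, Pow(21587, Rational(1, 2))), Rational(1, 2)) ≈ Mul(74.344, I)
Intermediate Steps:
M = -5674 (M = Add(2, Mul(-6, 946)) = Add(2, -5676) = -5674)
Pow(Add(M, Pow(Add(5257, 16330), Rational(1, 2))), Rational(1, 2)) = Pow(Add(-5674, Pow(Add(5257, 16330), Rational(1, 2))), Rational(1, 2)) = Pow(Add(-5674, Pow(21587, Rational(1, 2))), Rational(1, 2))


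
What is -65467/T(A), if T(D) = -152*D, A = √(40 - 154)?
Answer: -65467*I*√114/17328 ≈ -40.339*I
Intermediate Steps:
A = I*√114 (A = √(-114) = I*√114 ≈ 10.677*I)
-65467/T(A) = -65467*I*√114/17328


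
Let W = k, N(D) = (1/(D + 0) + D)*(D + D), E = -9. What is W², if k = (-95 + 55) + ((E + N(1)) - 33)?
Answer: 6084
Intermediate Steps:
N(D) = 2*D*(D + 1/D) (N(D) = (1/D + D)*(2*D) = (D + 1/D)*(2*D) = 2*D*(D + 1/D))
k = -78 (k = (-95 + 55) + ((-9 + (2 + 2*1²)) - 33) = -40 + ((-9 + (2 + 2*1)) - 33) = -40 + ((-9 + (2 + 2)) - 33) = -40 + ((-9 + 4) - 33) = -40 + (-5 - 33) = -40 - 38 = -78)
W = -78
W² = (-78)² = 6084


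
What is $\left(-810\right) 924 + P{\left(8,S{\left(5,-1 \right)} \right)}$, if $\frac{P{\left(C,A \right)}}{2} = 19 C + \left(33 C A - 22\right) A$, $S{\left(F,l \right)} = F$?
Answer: $-735156$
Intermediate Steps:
$P{\left(C,A \right)} = 38 C + 2 A \left(-22 + 33 A C\right)$ ($P{\left(C,A \right)} = 2 \left(19 C + \left(33 C A - 22\right) A\right) = 2 \left(19 C + \left(33 A C - 22\right) A\right) = 2 \left(19 C + \left(-22 + 33 A C\right) A\right) = 2 \left(19 C + A \left(-22 + 33 A C\right)\right) = 38 C + 2 A \left(-22 + 33 A C\right)$)
$\left(-810\right) 924 + P{\left(8,S{\left(5,-1 \right)} \right)} = \left(-810\right) 924 + \left(\left(-44\right) 5 + 38 \cdot 8 + 66 \cdot 8 \cdot 5^{2}\right) = -748440 + \left(-220 + 304 + 66 \cdot 8 \cdot 25\right) = -748440 + \left(-220 + 304 + 13200\right) = -748440 + 13284 = -735156$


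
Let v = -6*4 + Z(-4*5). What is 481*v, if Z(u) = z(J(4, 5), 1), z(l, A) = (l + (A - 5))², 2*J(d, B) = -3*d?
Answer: 36556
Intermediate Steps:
J(d, B) = -3*d/2 (J(d, B) = (-3*d)/2 = -3*d/2)
z(l, A) = (-5 + A + l)² (z(l, A) = (l + (-5 + A))² = (-5 + A + l)²)
Z(u) = 100 (Z(u) = (-5 + 1 - 3/2*4)² = (-5 + 1 - 6)² = (-10)² = 100)
v = 76 (v = -6*4 + 100 = -24 + 100 = 76)
481*v = 481*76 = 36556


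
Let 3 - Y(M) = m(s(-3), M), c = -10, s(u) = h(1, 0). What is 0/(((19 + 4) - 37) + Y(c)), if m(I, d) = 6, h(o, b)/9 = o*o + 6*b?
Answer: 0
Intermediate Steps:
h(o, b) = 9*o**2 + 54*b (h(o, b) = 9*(o*o + 6*b) = 9*(o**2 + 6*b) = 9*o**2 + 54*b)
s(u) = 9 (s(u) = 9*1**2 + 54*0 = 9*1 + 0 = 9 + 0 = 9)
Y(M) = -3 (Y(M) = 3 - 1*6 = 3 - 6 = -3)
0/(((19 + 4) - 37) + Y(c)) = 0/(((19 + 4) - 37) - 3) = 0/((23 - 37) - 3) = 0/(-14 - 3) = 0/(-17) = -1/17*0 = 0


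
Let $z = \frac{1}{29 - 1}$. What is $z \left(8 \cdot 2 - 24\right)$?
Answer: $- \frac{2}{7} \approx -0.28571$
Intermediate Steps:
$z = \frac{1}{28} \approx 0.035714$
$z \left(8 \cdot 2 - 24\right) = \frac{8 \cdot 2 - 24}{28} = \frac{16 - 24}{28} = \frac{1}{28} \left(-8\right) = - \frac{2}{7}$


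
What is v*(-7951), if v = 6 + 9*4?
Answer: -333942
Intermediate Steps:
v = 42 (v = 6 + 36 = 42)
v*(-7951) = 42*(-7951) = -333942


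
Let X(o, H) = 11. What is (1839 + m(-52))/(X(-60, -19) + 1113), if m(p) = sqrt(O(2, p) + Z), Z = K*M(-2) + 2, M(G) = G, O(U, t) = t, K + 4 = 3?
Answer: 1839/1124 + I*sqrt(3)/281 ≈ 1.6361 + 0.0061639*I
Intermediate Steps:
K = -1 (K = -4 + 3 = -1)
Z = 4 (Z = -1*(-2) + 2 = 2 + 2 = 4)
m(p) = sqrt(4 + p) (m(p) = sqrt(p + 4) = sqrt(4 + p))
(1839 + m(-52))/(X(-60, -19) + 1113) = (1839 + sqrt(4 - 52))/(11 + 1113) = (1839 + sqrt(-48))/1124 = (1839 + 4*I*sqrt(3))*(1/1124) = 1839/1124 + I*sqrt(3)/281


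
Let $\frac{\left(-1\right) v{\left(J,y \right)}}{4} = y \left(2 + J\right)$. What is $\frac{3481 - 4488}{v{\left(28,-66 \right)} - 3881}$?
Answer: $- \frac{1007}{4039} \approx -0.24932$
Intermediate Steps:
$v{\left(J,y \right)} = - 4 y \left(2 + J\right)$
$\frac{3481 - 4488}{v{\left(28,-66 \right)} - 3881} = \frac{3481 - 4488}{\left(-4\right) \left(-66\right) \left(2 + 28\right) - 3881} = - \frac{1007}{\left(-4\right) \left(-66\right) 30 - 3881} = - \frac{1007}{7920 - 3881} = - \frac{1007}{4039}$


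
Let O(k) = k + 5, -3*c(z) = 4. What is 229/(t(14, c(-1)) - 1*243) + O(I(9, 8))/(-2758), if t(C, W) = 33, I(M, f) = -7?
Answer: -45083/41370 ≈ -1.0898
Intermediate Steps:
c(z) = -4/3 (c(z) = -⅓*4 = -4/3)
O(k) = 5 + k
229/(t(14, c(-1)) - 1*243) + O(I(9, 8))/(-2758) = 229/(33 - 1*243) + (5 - 7)/(-2758) = 229/(33 - 243) - 2*(-1/2758) = 229/(-210) + 1/1379 = 229*(-1/210) + 1/1379 = -229/210 + 1/1379 = -45083/41370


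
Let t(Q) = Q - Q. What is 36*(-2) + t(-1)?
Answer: -72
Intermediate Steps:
t(Q) = 0
36*(-2) + t(-1) = 36*(-2) + 0 = -72 + 0 = -72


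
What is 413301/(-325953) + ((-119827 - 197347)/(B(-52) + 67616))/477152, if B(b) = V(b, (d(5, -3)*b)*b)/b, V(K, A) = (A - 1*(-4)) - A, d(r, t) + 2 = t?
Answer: -2222410614672025/1752707568350064 ≈ -1.2680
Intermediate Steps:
d(r, t) = -2 + t
V(K, A) = 4 (V(K, A) = (A + 4) - A = (4 + A) - A = 4)
B(b) = 4/b
413301/(-325953) + ((-119827 - 197347)/(B(-52) + 67616))/477152 = 413301/(-325953) + ((-119827 - 197347)/(4/(-52) + 67616))/477152 = 413301*(-1/325953) - 317174/(4*(-1/52) + 67616)*(1/477152) = -137767/108651 - 317174/(-1/13 + 67616)*(1/477152) = -137767/108651 - 317174/879007/13*(1/477152) = -137767/108651 - 317174*13/879007*(1/477152) = -137767/108651 - 4123262/879007*1/477152 = -137767/108651 - 158587/16131536464 = -2222410614672025/1752707568350064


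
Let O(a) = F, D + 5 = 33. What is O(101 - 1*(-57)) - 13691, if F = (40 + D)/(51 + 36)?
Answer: -1191049/87 ≈ -13690.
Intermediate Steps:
D = 28 (D = -5 + 33 = 28)
F = 68/87 (F = (40 + 28)/(51 + 36) = 68/87 ≈ 0.78161)
O(a) = 68/87
O(101 - 1*(-57)) - 13691 = 68/87 - 13691 = -1191049/87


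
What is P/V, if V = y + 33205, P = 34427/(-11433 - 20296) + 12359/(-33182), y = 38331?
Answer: -1534495425/75315366917408 ≈ -2.0374e-5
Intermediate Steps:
P = -1534495425/1052831678 (P = 34427/(-31729) + 12359*(-1/33182) = 34427*(-1/31729) - 12359/33182 = -34427/31729 - 12359/33182 = -1534495425/1052831678 ≈ -1.4575)
V = 71536 (V = 38331 + 33205 = 71536)
P/V = -1534495425/1052831678/71536 = -1534495425/1052831678*1/71536 = -1534495425/75315366917408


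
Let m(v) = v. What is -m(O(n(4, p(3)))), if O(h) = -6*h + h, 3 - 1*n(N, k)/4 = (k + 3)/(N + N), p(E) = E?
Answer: 45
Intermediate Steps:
n(N, k) = 12 - 2*(3 + k)/N (n(N, k) = 12 - 4*(k + 3)/(N + N) = 12 - 4*(3 + k)/(2*N) = 12 - 4*(3 + k)*1/(2*N) = 12 - 2*(3 + k)/N)
O(h) = -5*h
-m(O(n(4, p(3)))) = -(-5)*2*(-3 - 1*3 + 6*4)/4 = -(-5)*2*(1/4)*(-3 - 3 + 24) = -(-5)*2*(1/4)*18 = -(-5)*9 = -1*(-45) = 45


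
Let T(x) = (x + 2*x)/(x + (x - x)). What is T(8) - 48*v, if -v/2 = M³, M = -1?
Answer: -93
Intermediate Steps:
v = 2 (v = -2*(-1)³ = -2*(-1) = 2)
T(x) = 3 (T(x) = (3*x)/(x + 0) = (3*x)/x = 3)
T(8) - 48*v = 3 - 48*2 = 3 - 96 = -93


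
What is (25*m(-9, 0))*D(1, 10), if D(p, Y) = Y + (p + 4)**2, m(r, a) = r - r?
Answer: 0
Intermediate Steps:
m(r, a) = 0
D(p, Y) = Y + (4 + p)**2
(25*m(-9, 0))*D(1, 10) = (25*0)*(10 + (4 + 1)**2) = 0*(10 + 5**2) = 0*(10 + 25) = 0*35 = 0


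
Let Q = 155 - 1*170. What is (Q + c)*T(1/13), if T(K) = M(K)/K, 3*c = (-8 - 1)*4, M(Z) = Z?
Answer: -27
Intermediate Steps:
c = -12 (c = ((-8 - 1)*4)/3 = (-9*4)/3 = (⅓)*(-36) = -12)
T(K) = 1 (T(K) = K/K = 1)
Q = -15 (Q = 155 - 170 = -15)
(Q + c)*T(1/13) = (-15 - 12)*1 = -27*1 = -27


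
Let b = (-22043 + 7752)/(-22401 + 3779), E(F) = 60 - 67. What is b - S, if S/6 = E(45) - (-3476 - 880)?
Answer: -485908177/18622 ≈ -26093.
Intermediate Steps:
E(F) = -7
S = 26094 (S = 6*(-7 - (-3476 - 880)) = 6*(-7 - 1*(-4356)) = 6*(-7 + 4356) = 6*4349 = 26094)
b = 14291/18622 (b = -14291/(-18622) = -14291*(-1/18622) = 14291/18622 ≈ 0.76743)
b - S = 14291/18622 - 1*26094 = 14291/18622 - 26094 = -485908177/18622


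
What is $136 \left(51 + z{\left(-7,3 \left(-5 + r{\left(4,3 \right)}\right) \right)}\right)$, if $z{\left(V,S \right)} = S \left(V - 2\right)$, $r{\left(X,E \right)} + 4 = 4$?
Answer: $25296$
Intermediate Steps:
$r{\left(X,E \right)} = 0$ ($r{\left(X,E \right)} = -4 + 4 = 0$)
$z{\left(V,S \right)} = S \left(-2 + V\right)$
$136 \left(51 + z{\left(-7,3 \left(-5 + r{\left(4,3 \right)}\right) \right)}\right) = 136 \left(51 + 3 \left(-5 + 0\right) \left(-2 - 7\right)\right) = 136 \left(51 + 3 \left(-5\right) \left(-9\right)\right) = 136 \left(51 - -135\right) = 136 \left(51 + 135\right) = 136 \cdot 186 = 25296$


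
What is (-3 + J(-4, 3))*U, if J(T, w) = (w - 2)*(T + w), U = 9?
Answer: -36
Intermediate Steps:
J(T, w) = (-2 + w)*(T + w)
(-3 + J(-4, 3))*U = (-3 + (3**2 - 2*(-4) - 2*3 - 4*3))*9 = (-3 + (9 + 8 - 6 - 12))*9 = (-3 - 1)*9 = -4*9 = -36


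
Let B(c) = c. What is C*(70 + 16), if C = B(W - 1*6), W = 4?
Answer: -172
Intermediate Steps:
C = -2 (C = 4 - 1*6 = 4 - 6 = -2)
C*(70 + 16) = -2*(70 + 16) = -2*86 = -172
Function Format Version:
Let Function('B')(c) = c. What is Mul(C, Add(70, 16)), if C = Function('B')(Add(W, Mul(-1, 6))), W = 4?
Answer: -172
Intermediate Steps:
C = -2 (C = Add(4, Mul(-1, 6)) = Add(4, -6) = -2)
Mul(C, Add(70, 16)) = Mul(-2, Add(70, 16)) = Mul(-2, 86) = -172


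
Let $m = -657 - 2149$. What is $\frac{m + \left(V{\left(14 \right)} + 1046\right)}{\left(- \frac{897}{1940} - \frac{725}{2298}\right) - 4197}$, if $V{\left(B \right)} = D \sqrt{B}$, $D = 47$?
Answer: $\frac{3923145600}{9357098723} - \frac{104765820 \sqrt{14}}{9357098723} \approx 0.37738$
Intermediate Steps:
$V{\left(B \right)} = 47 \sqrt{B}$
$m = -2806$
$\frac{m + \left(V{\left(14 \right)} + 1046\right)}{\left(- \frac{897}{1940} - \frac{725}{2298}\right) - 4197} = \frac{-2806 + \left(47 \sqrt{14} + 1046\right)}{\left(- \frac{897}{1940} - \frac{725}{2298}\right) - 4197} = \frac{-2806 + \left(1046 + 47 \sqrt{14}\right)}{\left(\left(-897\right) \frac{1}{1940} - \frac{725}{2298}\right) - 4197} = \frac{-1760 + 47 \sqrt{14}}{\left(- \frac{897}{1940} - \frac{725}{2298}\right) - 4197} = \frac{-1760 + 47 \sqrt{14}}{- \frac{1733903}{2229060} - 4197} = \frac{-1760 + 47 \sqrt{14}}{- \frac{9357098723}{2229060}} = \left(-1760 + 47 \sqrt{14}\right) \left(- \frac{2229060}{9357098723}\right) = \frac{3923145600}{9357098723} - \frac{104765820 \sqrt{14}}{9357098723}$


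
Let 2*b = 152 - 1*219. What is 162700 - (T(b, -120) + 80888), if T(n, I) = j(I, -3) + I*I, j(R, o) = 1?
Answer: 67411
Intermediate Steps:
b = -67/2 (b = (152 - 1*219)/2 = (152 - 219)/2 = (½)*(-67) = -67/2 ≈ -33.500)
T(n, I) = 1 + I² (T(n, I) = 1 + I*I = 1 + I²)
162700 - (T(b, -120) + 80888) = 162700 - ((1 + (-120)²) + 80888) = 162700 - ((1 + 14400) + 80888) = 162700 - (14401 + 80888) = 162700 - 1*95289 = 162700 - 95289 = 67411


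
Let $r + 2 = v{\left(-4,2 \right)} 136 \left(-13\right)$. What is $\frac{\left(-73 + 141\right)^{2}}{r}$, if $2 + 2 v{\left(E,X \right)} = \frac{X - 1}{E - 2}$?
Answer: $\frac{3468}{1435} \approx 2.4167$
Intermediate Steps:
$v{\left(E,X \right)} = -1 + \frac{-1 + X}{2 \left(-2 + E\right)}$ ($v{\left(E,X \right)} = -1 + \frac{\left(X - 1\right) \frac{1}{E - 2}}{2} = -1 + \frac{\left(-1 + X\right) \frac{1}{-2 + E}}{2} = -1 + \frac{\frac{1}{-2 + E} \left(-1 + X\right)}{2} = -1 + \frac{-1 + X}{2 \left(-2 + E\right)}$)
$r = \frac{5740}{3}$ ($r = -2 + \frac{3 + 2 - -8}{2 \left(-2 - 4\right)} 136 \left(-13\right) = -2 + \frac{3 + 2 + 8}{2 \left(-6\right)} 136 \left(-13\right) = -2 + \frac{1}{2} \left(- \frac{1}{6}\right) 13 \cdot 136 \left(-13\right) = -2 + \left(- \frac{13}{12}\right) 136 \left(-13\right) = -2 - - \frac{5746}{3} = -2 + \frac{5746}{3} = \frac{5740}{3} \approx 1913.3$)
$\frac{\left(-73 + 141\right)^{2}}{r} = \frac{\left(-73 + 141\right)^{2}}{\frac{5740}{3}} = 68^{2} \cdot \frac{3}{5740} = 4624 \cdot \frac{3}{5740} = \frac{3468}{1435}$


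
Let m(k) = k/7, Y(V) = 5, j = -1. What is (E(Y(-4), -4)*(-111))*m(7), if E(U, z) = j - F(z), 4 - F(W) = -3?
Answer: 888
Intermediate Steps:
F(W) = 7 (F(W) = 4 - 1*(-3) = 4 + 3 = 7)
E(U, z) = -8 (E(U, z) = -1 - 1*7 = -1 - 7 = -8)
m(k) = k/7 (m(k) = k*(⅐) = k/7)
(E(Y(-4), -4)*(-111))*m(7) = (-8*(-111))*((⅐)*7) = 888*1 = 888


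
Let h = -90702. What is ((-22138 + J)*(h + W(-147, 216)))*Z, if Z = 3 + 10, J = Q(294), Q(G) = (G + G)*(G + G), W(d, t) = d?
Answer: -382190659422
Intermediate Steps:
Q(G) = 4*G² (Q(G) = (2*G)*(2*G) = 4*G²)
J = 345744 (J = 4*294² = 4*86436 = 345744)
Z = 13
((-22138 + J)*(h + W(-147, 216)))*Z = ((-22138 + 345744)*(-90702 - 147))*13 = (323606*(-90849))*13 = -29399281494*13 = -382190659422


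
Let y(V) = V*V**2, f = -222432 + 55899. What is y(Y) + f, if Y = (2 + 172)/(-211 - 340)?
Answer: -1142250063/6859 ≈ -1.6653e+5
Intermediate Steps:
f = -166533
Y = -6/19 (Y = 174/(-551) = 174*(-1/551) = -6/19 ≈ -0.31579)
y(V) = V**3
y(Y) + f = (-6/19)**3 - 166533 = -216/6859 - 166533 = -1142250063/6859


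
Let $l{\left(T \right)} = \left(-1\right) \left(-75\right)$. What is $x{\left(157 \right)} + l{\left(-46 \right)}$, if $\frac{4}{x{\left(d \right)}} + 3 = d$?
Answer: $\frac{5777}{77} \approx 75.026$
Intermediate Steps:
$l{\left(T \right)} = 75$
$x{\left(d \right)} = \frac{4}{-3 + d}$
$x{\left(157 \right)} + l{\left(-46 \right)} = \frac{4}{-3 + 157} + 75 = \frac{4}{154} + 75 = 4 \cdot \frac{1}{154} + 75 = \frac{2}{77} + 75 = \frac{5777}{77}$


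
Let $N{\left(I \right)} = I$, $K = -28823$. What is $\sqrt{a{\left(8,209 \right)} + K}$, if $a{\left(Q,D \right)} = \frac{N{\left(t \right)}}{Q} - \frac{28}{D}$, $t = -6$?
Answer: $\frac{i \sqrt{5036224303}}{418} \approx 169.78 i$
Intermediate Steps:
$a{\left(Q,D \right)} = - \frac{28}{D} - \frac{6}{Q}$ ($a{\left(Q,D \right)} = - \frac{6}{Q} - \frac{28}{D} = - \frac{28}{D} - \frac{6}{Q}$)
$\sqrt{a{\left(8,209 \right)} + K} = \sqrt{\left(- \frac{28}{209} - \frac{6}{8}\right) - 28823} = \sqrt{\left(\left(-28\right) \frac{1}{209} - \frac{3}{4}\right) - 28823} = \sqrt{\left(- \frac{28}{209} - \frac{3}{4}\right) - 28823} = \sqrt{- \frac{739}{836} - 28823} = \sqrt{- \frac{24096767}{836}} = \frac{i \sqrt{5036224303}}{418}$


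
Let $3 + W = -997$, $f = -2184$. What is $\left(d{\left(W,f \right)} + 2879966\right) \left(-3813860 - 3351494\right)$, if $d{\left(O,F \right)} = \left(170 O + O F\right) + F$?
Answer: $-35051349720828$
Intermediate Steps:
$W = -1000$ ($W = -3 - 997 = -1000$)
$d{\left(O,F \right)} = F + 170 O + F O$ ($d{\left(O,F \right)} = \left(170 O + F O\right) + F = F + 170 O + F O$)
$\left(d{\left(W,f \right)} + 2879966\right) \left(-3813860 - 3351494\right) = \left(\left(-2184 + 170 \left(-1000\right) - -2184000\right) + 2879966\right) \left(-3813860 - 3351494\right) = \left(\left(-2184 - 170000 + 2184000\right) + 2879966\right) \left(-7165354\right) = \left(2011816 + 2879966\right) \left(-7165354\right) = 4891782 \left(-7165354\right) = -35051349720828$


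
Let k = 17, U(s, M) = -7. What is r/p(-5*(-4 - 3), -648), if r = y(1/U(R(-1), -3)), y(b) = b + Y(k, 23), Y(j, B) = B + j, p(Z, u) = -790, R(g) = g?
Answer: -279/5530 ≈ -0.050452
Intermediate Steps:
y(b) = 40 + b (y(b) = b + (23 + 17) = b + 40 = 40 + b)
r = 279/7 (r = 40 + 1/(-7) = 40 - ⅐ = 279/7 ≈ 39.857)
r/p(-5*(-4 - 3), -648) = (279/7)/(-790) = (279/7)*(-1/790) = -279/5530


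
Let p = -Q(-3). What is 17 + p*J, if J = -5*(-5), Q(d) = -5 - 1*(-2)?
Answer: 92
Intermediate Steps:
Q(d) = -3 (Q(d) = -5 + 2 = -3)
J = 25
p = 3 (p = -1*(-3) = 3)
17 + p*J = 17 + 3*25 = 17 + 75 = 92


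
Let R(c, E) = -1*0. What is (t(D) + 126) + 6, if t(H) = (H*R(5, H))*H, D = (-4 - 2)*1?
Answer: 132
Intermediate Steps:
R(c, E) = 0
D = -6 (D = -6*1 = -6)
t(H) = 0 (t(H) = (H*0)*H = 0*H = 0)
(t(D) + 126) + 6 = (0 + 126) + 6 = 126 + 6 = 132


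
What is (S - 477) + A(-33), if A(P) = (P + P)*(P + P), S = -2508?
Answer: 1371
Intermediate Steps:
A(P) = 4*P² (A(P) = (2*P)*(2*P) = 4*P²)
(S - 477) + A(-33) = (-2508 - 477) + 4*(-33)² = -2985 + 4*1089 = -2985 + 4356 = 1371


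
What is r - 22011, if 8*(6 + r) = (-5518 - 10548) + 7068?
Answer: -92567/4 ≈ -23142.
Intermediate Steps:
r = -4523/4 (r = -6 + ((-5518 - 10548) + 7068)/8 = -6 + (-16066 + 7068)/8 = -6 + (1/8)*(-8998) = -6 - 4499/4 = -4523/4 ≈ -1130.8)
r - 22011 = -4523/4 - 22011 = -92567/4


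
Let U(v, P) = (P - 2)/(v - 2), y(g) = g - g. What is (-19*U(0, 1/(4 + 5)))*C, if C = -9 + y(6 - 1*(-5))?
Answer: 323/2 ≈ 161.50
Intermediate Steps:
y(g) = 0
C = -9 (C = -9 + 0 = -9)
U(v, P) = (-2 + P)/(-2 + v)
(-19*U(0, 1/(4 + 5)))*C = -19*(-2 + 1/(4 + 5))/(-2 + 0)*(-9) = -19*(-2 + 1/9)/(-2)*(-9) = -(-19)*(-2 + ⅑)/2*(-9) = -(-19)*(-17)/(2*9)*(-9) = -19*17/18*(-9) = -323/18*(-9) = 323/2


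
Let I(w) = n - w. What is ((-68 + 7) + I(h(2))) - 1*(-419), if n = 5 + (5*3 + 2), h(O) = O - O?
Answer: 380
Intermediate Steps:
h(O) = 0
n = 22 (n = 5 + (15 + 2) = 5 + 17 = 22)
I(w) = 22 - w
((-68 + 7) + I(h(2))) - 1*(-419) = ((-68 + 7) + (22 - 1*0)) - 1*(-419) = (-61 + (22 + 0)) + 419 = (-61 + 22) + 419 = -39 + 419 = 380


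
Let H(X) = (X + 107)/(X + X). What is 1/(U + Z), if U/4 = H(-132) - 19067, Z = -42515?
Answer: -66/7839653 ≈ -8.4187e-6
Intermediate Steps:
H(X) = (107 + X)/(2*X) (H(X) = (107 + X)/((2*X)) = (107 + X)*(1/(2*X)) = (107 + X)/(2*X))
U = -5033663/66 (U = 4*((1/2)*(107 - 132)/(-132) - 19067) = 4*((1/2)*(-1/132)*(-25) - 19067) = 4*(25/264 - 19067) = 4*(-5033663/264) = -5033663/66 ≈ -76268.)
1/(U + Z) = 1/(-5033663/66 - 42515) = 1/(-7839653/66) = -66/7839653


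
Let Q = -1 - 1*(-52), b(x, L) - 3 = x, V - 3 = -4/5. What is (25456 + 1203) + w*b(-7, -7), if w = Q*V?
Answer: 131051/5 ≈ 26210.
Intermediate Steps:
V = 11/5 (V = 3 - 4/5 = 11/5 ≈ 2.2000)
b(x, L) = 3 + x
Q = 51 (Q = -1 + 52 = 51)
w = 561/5 (w = 51*(11/5) = 561/5 ≈ 112.20)
(25456 + 1203) + w*b(-7, -7) = (25456 + 1203) + 561*(3 - 7)/5 = 26659 + (561/5)*(-4) = 26659 - 2244/5 = 131051/5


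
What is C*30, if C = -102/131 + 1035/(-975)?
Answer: -94014/1703 ≈ -55.205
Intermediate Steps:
C = -15669/8515 (C = -102*1/131 + 1035*(-1/975) = -102/131 - 69/65 = -15669/8515 ≈ -1.8402)
C*30 = -15669/8515*30 = -94014/1703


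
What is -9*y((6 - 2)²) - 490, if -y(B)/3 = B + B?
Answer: 374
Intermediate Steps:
y(B) = -6*B (y(B) = -3*(B + B) = -6*B)
-9*y((6 - 2)²) - 490 = -(-54)*(6 - 2)² - 490 = -(-54)*4² - 490 = -(-54)*16 - 490 = -9*(-96) - 490 = 864 - 490 = 374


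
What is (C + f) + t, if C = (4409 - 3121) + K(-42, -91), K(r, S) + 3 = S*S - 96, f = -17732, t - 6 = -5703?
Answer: -13959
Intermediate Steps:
t = -5697 (t = 6 - 5703 = -5697)
K(r, S) = -99 + S² (K(r, S) = -3 + (S*S - 96) = -3 + (S² - 96) = -3 + (-96 + S²) = -99 + S²)
C = 9470 (C = (4409 - 3121) + (-99 + (-91)²) = 1288 + (-99 + 8281) = 1288 + 8182 = 9470)
(C + f) + t = (9470 - 17732) - 5697 = -8262 - 5697 = -13959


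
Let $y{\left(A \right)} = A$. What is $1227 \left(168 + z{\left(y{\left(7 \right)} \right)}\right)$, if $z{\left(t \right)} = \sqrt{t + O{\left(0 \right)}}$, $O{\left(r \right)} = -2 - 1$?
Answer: $208590$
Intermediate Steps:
$O{\left(r \right)} = -3$
$z{\left(t \right)} = \sqrt{-3 + t}$ ($z{\left(t \right)} = \sqrt{t - 3} = \sqrt{-3 + t}$)
$1227 \left(168 + z{\left(y{\left(7 \right)} \right)}\right) = 1227 \left(168 + \sqrt{-3 + 7}\right) = 1227 \left(168 + \sqrt{4}\right) = 1227 \left(168 + 2\right) = 1227 \cdot 170 = 208590$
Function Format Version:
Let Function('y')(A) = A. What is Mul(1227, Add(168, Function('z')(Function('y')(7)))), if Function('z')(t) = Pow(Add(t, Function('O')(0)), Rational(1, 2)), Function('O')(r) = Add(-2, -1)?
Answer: 208590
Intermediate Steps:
Function('O')(r) = -3
Function('z')(t) = Pow(Add(-3, t), Rational(1, 2)) (Function('z')(t) = Pow(Add(t, -3), Rational(1, 2)) = Pow(Add(-3, t), Rational(1, 2)))
Mul(1227, Add(168, Function('z')(Function('y')(7)))) = Mul(1227, Add(168, Pow(Add(-3, 7), Rational(1, 2)))) = Mul(1227, Add(168, Pow(4, Rational(1, 2)))) = Mul(1227, Add(168, 2)) = Mul(1227, 170) = 208590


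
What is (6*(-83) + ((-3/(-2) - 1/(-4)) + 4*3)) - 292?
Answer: -3105/4 ≈ -776.25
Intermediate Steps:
(6*(-83) + ((-3/(-2) - 1/(-4)) + 4*3)) - 292 = (-498 + ((-3*(-½) - 1*(-¼)) + 12)) - 292 = (-498 + ((3/2 + ¼) + 12)) - 292 = (-498 + (7/4 + 12)) - 292 = (-498 + 55/4) - 292 = -1937/4 - 292 = -3105/4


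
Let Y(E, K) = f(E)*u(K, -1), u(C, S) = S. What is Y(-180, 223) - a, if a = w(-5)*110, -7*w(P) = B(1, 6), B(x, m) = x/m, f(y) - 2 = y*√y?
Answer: 13/21 + 1080*I*√5 ≈ 0.61905 + 2415.0*I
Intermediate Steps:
f(y) = 2 + y^(3/2) (f(y) = 2 + y*√y = 2 + y^(3/2))
w(P) = -1/42 (w(P) = -1/(7*6) = -⅐*⅙ = -1/42)
Y(E, K) = -2 - E^(3/2) (Y(E, K) = (2 + E^(3/2))*(-1) = -2 - E^(3/2))
a = -55/21 (a = -1/42*110 = -55/21 ≈ -2.6190)
Y(-180, 223) - a = (-2 - (-180)^(3/2)) - 1*(-55/21) = (-2 - (-1080)*I*√5) + 55/21 = (-2 + 1080*I*√5) + 55/21 = 13/21 + 1080*I*√5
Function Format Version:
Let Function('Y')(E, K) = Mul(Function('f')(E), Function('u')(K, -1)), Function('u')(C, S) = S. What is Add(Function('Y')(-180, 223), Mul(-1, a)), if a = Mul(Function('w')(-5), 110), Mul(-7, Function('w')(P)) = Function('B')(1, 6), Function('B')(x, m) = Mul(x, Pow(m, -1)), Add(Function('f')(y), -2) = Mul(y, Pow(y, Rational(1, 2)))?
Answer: Add(Rational(13, 21), Mul(1080, I, Pow(5, Rational(1, 2)))) ≈ Add(0.61905, Mul(2415.0, I))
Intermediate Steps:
Function('f')(y) = Add(2, Pow(y, Rational(3, 2))) (Function('f')(y) = Add(2, Mul(y, Pow(y, Rational(1, 2)))) = Add(2, Pow(y, Rational(3, 2))))
Function('w')(P) = Rational(-1, 42) (Function('w')(P) = Mul(Rational(-1, 7), Mul(1, Pow(6, -1))) = Mul(Rational(-1, 7), Mul(1, Rational(1, 6))) = Mul(Rational(-1, 7), Rational(1, 6)) = Rational(-1, 42))
Function('Y')(E, K) = Add(-2, Mul(-1, Pow(E, Rational(3, 2)))) (Function('Y')(E, K) = Mul(Add(2, Pow(E, Rational(3, 2))), -1) = Add(-2, Mul(-1, Pow(E, Rational(3, 2)))))
a = Rational(-55, 21) (a = Mul(Rational(-1, 42), 110) = Rational(-55, 21) ≈ -2.6190)
Add(Function('Y')(-180, 223), Mul(-1, a)) = Add(Add(-2, Mul(-1, Pow(-180, Rational(3, 2)))), Mul(-1, Rational(-55, 21))) = Add(Add(-2, Mul(-1, Mul(-1080, I, Pow(5, Rational(1, 2))))), Rational(55, 21)) = Add(Add(-2, Mul(1080, I, Pow(5, Rational(1, 2)))), Rational(55, 21)) = Add(Rational(13, 21), Mul(1080, I, Pow(5, Rational(1, 2))))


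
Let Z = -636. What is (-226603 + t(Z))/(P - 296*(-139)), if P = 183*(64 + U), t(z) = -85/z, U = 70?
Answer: -144119423/41763576 ≈ -3.4508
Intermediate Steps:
P = 24522 (P = 183*(64 + 70) = 183*134 = 24522)
(-226603 + t(Z))/(P - 296*(-139)) = (-226603 - 85/(-636))/(24522 - 296*(-139)) = (-226603 - 85*(-1/636))/(24522 + 41144) = (-226603 + 85/636)/65666 = -144119423/636*1/65666 = -144119423/41763576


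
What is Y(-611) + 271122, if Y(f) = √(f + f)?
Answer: 271122 + I*√1222 ≈ 2.7112e+5 + 34.957*I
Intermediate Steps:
Y(f) = √2*√f (Y(f) = √(2*f) = √2*√f)
Y(-611) + 271122 = √2*√(-611) + 271122 = √2*(I*√611) + 271122 = I*√1222 + 271122 = 271122 + I*√1222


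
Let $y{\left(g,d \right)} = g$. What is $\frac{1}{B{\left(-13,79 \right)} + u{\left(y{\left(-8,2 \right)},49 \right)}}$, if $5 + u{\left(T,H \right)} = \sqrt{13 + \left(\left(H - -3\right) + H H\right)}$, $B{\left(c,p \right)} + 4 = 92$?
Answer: $\frac{83}{4423} - \frac{3 \sqrt{274}}{4423} \approx 0.0075381$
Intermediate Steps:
$B{\left(c,p \right)} = 88$ ($B{\left(c,p \right)} = -4 + 92 = 88$)
$u{\left(T,H \right)} = -5 + \sqrt{16 + H + H^{2}}$ ($u{\left(T,H \right)} = -5 + \sqrt{13 + \left(\left(H - -3\right) + H H\right)} = -5 + \sqrt{13 + \left(\left(H + \left(-5 + 8\right)\right) + H^{2}\right)} = -5 + \sqrt{13 + \left(\left(H + 3\right) + H^{2}\right)} = -5 + \sqrt{13 + \left(\left(3 + H\right) + H^{2}\right)} = -5 + \sqrt{13 + \left(3 + H + H^{2}\right)} = -5 + \sqrt{16 + H + H^{2}}$)
$\frac{1}{B{\left(-13,79 \right)} + u{\left(y{\left(-8,2 \right)},49 \right)}} = \frac{1}{88 - \left(5 - \sqrt{16 + 49 + 49^{2}}\right)} = \frac{1}{88 - \left(5 - \sqrt{16 + 49 + 2401}\right)} = \frac{1}{88 - \left(5 - \sqrt{2466}\right)} = \frac{1}{88 - \left(5 - 3 \sqrt{274}\right)} = \frac{1}{83 + 3 \sqrt{274}}$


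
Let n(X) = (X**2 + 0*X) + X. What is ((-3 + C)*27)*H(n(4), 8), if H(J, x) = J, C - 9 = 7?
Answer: 7020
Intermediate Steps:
C = 16 (C = 9 + 7 = 16)
n(X) = X + X**2 (n(X) = (X**2 + 0) + X = X**2 + X = X + X**2)
((-3 + C)*27)*H(n(4), 8) = ((-3 + 16)*27)*(4*(1 + 4)) = (13*27)*(4*5) = 351*20 = 7020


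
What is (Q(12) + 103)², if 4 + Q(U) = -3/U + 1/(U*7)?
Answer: 4301476/441 ≈ 9753.9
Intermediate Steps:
Q(U) = -4 - 20/(7*U) (Q(U) = -4 + (-3/U + 1/(U*7)) = -4 + (-3/U + (⅐)/U) = -4 + (-3/U + 1/(7*U)) = -4 - 20/(7*U))
(Q(12) + 103)² = ((-4 - 20/7/12) + 103)² = ((-4 - 20/7*1/12) + 103)² = ((-4 - 5/21) + 103)² = (-89/21 + 103)² = (2074/21)² = 4301476/441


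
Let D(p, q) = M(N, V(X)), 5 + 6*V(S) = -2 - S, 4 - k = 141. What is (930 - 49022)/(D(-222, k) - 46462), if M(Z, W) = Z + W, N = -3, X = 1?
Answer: 144276/139399 ≈ 1.0350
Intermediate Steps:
k = -137 (k = 4 - 1*141 = 4 - 141 = -137)
V(S) = -7/6 - S/6 (V(S) = -5/6 + (-2 - S)/6 = -5/6 + (-1/3 - S/6) = -7/6 - S/6)
M(Z, W) = W + Z
D(p, q) = -13/3 (D(p, q) = (-7/6 - 1/6*1) - 3 = (-7/6 - 1/6) - 3 = -4/3 - 3 = -13/3)
(930 - 49022)/(D(-222, k) - 46462) = (930 - 49022)/(-13/3 - 46462) = -48092/(-139399/3) = -48092*(-3/139399) = 144276/139399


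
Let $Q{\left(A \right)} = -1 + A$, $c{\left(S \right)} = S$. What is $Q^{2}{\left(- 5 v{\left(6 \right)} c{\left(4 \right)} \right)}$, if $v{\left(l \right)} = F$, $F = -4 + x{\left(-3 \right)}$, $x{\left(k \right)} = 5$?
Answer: $441$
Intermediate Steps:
$F = 1$ ($F = -4 + 5 = 1$)
$v{\left(l \right)} = 1$
$Q^{2}{\left(- 5 v{\left(6 \right)} c{\left(4 \right)} \right)} = \left(-1 + \left(-5\right) 1 \cdot 4\right)^{2} = \left(-1 - 20\right)^{2} = \left(-21\right)^{2} = 441$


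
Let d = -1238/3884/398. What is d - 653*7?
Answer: -3532999655/772916 ≈ -4571.0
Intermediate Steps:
d = -619/772916 (d = -1238*1/3884*(1/398) = -619/1942*1/398 = -619/772916 ≈ -0.00080086)
d - 653*7 = -619/772916 - 653*7 = -619/772916 - 4571 = -3532999655/772916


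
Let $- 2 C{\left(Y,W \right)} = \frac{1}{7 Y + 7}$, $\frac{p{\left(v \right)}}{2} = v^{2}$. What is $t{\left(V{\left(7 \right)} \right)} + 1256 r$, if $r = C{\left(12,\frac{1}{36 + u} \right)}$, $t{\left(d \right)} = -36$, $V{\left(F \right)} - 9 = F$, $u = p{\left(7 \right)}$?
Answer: $- \frac{3904}{91} \approx -42.901$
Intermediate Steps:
$p{\left(v \right)} = 2 v^{2}$
$u = 98$ ($u = 2 \cdot 7^{2} = 2 \cdot 49 = 98$)
$V{\left(F \right)} = 9 + F$
$C{\left(Y,W \right)} = - \frac{1}{2 \left(7 + 7 Y\right)}$ ($C{\left(Y,W \right)} = - \frac{1}{2 \left(7 Y + 7\right)} = - \frac{1}{2 \left(7 + 7 Y\right)}$)
$r = - \frac{1}{182}$ ($r = - \frac{1}{14 + 14 \cdot 12} = - \frac{1}{14 + 168} = - \frac{1}{182} \approx -0.0054945$)
$t{\left(V{\left(7 \right)} \right)} + 1256 r = -36 + 1256 \left(- \frac{1}{182}\right) = -36 - \frac{628}{91} = - \frac{3904}{91}$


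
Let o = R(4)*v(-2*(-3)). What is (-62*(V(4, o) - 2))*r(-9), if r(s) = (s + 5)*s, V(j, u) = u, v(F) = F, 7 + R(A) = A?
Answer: 44640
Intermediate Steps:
R(A) = -7 + A
o = -18 (o = (-7 + 4)*(-2*(-3)) = -3*6 = -18)
r(s) = s*(5 + s) (r(s) = (5 + s)*s = s*(5 + s))
(-62*(V(4, o) - 2))*r(-9) = (-62*(-18 - 2))*(-9*(5 - 9)) = (-(-1240))*(-9*(-4)) = -62*(-20)*36 = 1240*36 = 44640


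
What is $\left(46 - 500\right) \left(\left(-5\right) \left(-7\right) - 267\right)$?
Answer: $105328$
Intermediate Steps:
$\left(46 - 500\right) \left(\left(-5\right) \left(-7\right) - 267\right) = - 454 \left(35 - 267\right) = \left(-454\right) \left(-232\right) = 105328$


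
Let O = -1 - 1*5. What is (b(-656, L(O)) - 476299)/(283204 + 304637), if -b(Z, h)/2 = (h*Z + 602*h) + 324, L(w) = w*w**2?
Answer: -500275/587841 ≈ -0.85104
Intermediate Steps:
O = -6 (O = -1 - 5 = -6)
L(w) = w**3
b(Z, h) = -648 - 1204*h - 2*Z*h (b(Z, h) = -2*((h*Z + 602*h) + 324) = -2*((Z*h + 602*h) + 324) = -2*((602*h + Z*h) + 324) = -2*(324 + 602*h + Z*h) = -648 - 1204*h - 2*Z*h)
(b(-656, L(O)) - 476299)/(283204 + 304637) = ((-648 - 1204*(-6)**3 - 2*(-656)*(-6)**3) - 476299)/(283204 + 304637) = ((-648 - 1204*(-216) - 2*(-656)*(-216)) - 476299)/587841 = ((-648 + 260064 - 283392) - 476299)*(1/587841) = (-23976 - 476299)*(1/587841) = -500275*1/587841 = -500275/587841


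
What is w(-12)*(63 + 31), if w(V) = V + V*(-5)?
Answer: 4512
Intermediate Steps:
w(V) = -4*V (w(V) = V - 5*V = -4*V)
w(-12)*(63 + 31) = (-4*(-12))*(63 + 31) = 48*94 = 4512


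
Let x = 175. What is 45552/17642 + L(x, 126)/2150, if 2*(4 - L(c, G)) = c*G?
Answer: -48247841/18965150 ≈ -2.5440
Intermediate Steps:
L(c, G) = 4 - G*c/2 (L(c, G) = 4 - c*G/2 = 4 - G*c/2)
45552/17642 + L(x, 126)/2150 = 45552/17642 + (4 - 1/2*126*175)/2150 = 45552*(1/17642) + (4 - 11025)*(1/2150) = 22776/8821 - 11021*1/2150 = 22776/8821 - 11021/2150 = -48247841/18965150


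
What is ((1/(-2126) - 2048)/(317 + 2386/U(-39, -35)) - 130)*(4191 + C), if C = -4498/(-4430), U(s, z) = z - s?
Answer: -340674428678458/614536245 ≈ -5.5436e+5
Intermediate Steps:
C = 2249/2215 (C = -4498*(-1/4430) = 2249/2215 ≈ 1.0154)
((1/(-2126) - 2048)/(317 + 2386/U(-39, -35)) - 130)*(4191 + C) = ((1/(-2126) - 2048)/(317 + 2386/(-35 - 1*(-39))) - 130)*(4191 + 2249/2215) = ((-1/2126 - 2048)/(317 + 2386/(-35 + 39)) - 130)*(9285314/2215) = (-4354049/(2126*(317 + 2386/4)) - 130)*(9285314/2215) = (-4354049/(2126*(317 + 2386*(1/4))) - 130)*(9285314/2215) = (-4354049/(2126*(317 + 1193/2)) - 130)*(9285314/2215) = (-4354049/(2126*1827/2) - 130)*(9285314/2215) = (-4354049/2126*2/1827 - 130)*(9285314/2215) = (-622007/277443 - 130)*(9285314/2215) = -36689597/277443*9285314/2215 = -340674428678458/614536245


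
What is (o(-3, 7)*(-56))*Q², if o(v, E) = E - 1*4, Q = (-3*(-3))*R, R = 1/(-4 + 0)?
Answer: -1701/2 ≈ -850.50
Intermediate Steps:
R = -¼ (R = 1/(-4) = -¼ ≈ -0.25000)
Q = -9/4 (Q = -3*(-3)*(-¼) = 9*(-¼) = -9/4 ≈ -2.2500)
o(v, E) = -4 + E (o(v, E) = E - 4 = -4 + E)
(o(-3, 7)*(-56))*Q² = ((-4 + 7)*(-56))*(-9/4)² = (3*(-56))*(81/16) = -168*81/16 = -1701/2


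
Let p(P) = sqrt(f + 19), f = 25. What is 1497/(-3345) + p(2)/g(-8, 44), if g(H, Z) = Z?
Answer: -499/1115 + sqrt(11)/22 ≈ -0.29678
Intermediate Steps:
p(P) = 2*sqrt(11) (p(P) = sqrt(25 + 19) = sqrt(44) = 2*sqrt(11))
1497/(-3345) + p(2)/g(-8, 44) = 1497/(-3345) + (2*sqrt(11))/44 = 1497*(-1/3345) + (2*sqrt(11))*(1/44) = -499/1115 + sqrt(11)/22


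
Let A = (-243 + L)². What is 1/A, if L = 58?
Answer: 1/34225 ≈ 2.9218e-5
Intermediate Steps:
A = 34225 (A = (-243 + 58)² = (-185)² = 34225)
1/A = 1/34225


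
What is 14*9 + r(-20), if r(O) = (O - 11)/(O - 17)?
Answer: 4693/37 ≈ 126.84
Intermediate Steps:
r(O) = (-11 + O)/(-17 + O)
14*9 + r(-20) = 14*9 + (-11 - 20)/(-17 - 20) = 126 - 31/(-37) = 126 - 1/37*(-31) = 126 + 31/37 = 4693/37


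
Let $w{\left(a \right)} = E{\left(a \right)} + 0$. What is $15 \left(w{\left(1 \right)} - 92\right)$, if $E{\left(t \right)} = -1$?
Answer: $-1395$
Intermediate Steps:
$w{\left(a \right)} = -1$ ($w{\left(a \right)} = -1 + 0 = -1$)
$15 \left(w{\left(1 \right)} - 92\right) = 15 \left(-1 - 92\right) = 15 \left(-93\right) = -1395$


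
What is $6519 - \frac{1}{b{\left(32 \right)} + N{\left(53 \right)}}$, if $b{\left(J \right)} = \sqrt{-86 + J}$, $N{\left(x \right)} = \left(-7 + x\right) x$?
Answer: $\frac{19374134312}{2971949} + \frac{3 i \sqrt{6}}{5943898} \approx 6519.0 + 1.2363 \cdot 10^{-6} i$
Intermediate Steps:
$N{\left(x \right)} = x \left(-7 + x\right)$
$6519 - \frac{1}{b{\left(32 \right)} + N{\left(53 \right)}} = 6519 - \frac{1}{\sqrt{-86 + 32} + 53 \left(-7 + 53\right)} = 6519 - \frac{1}{\sqrt{-54} + 53 \cdot 46} = 6519 - \frac{1}{3 i \sqrt{6} + 2438} = 6519 - \frac{1}{2438 + 3 i \sqrt{6}}$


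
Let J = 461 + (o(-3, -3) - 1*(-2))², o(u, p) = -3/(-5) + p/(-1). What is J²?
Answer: 151511481/625 ≈ 2.4242e+5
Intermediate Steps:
o(u, p) = ⅗ - p (o(u, p) = -3*(-⅕) + p*(-1) = ⅗ - p)
J = 12309/25 (J = 461 + ((⅗ - 1*(-3)) - 1*(-2))² = 461 + ((⅗ + 3) + 2)² = 461 + (18/5 + 2)² = 461 + (28/5)² = 461 + 784/25 = 12309/25 ≈ 492.36)
J² = (12309/25)² = 151511481/625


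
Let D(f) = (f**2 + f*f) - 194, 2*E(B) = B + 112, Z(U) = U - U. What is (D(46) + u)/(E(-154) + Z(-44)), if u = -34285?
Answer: 4321/3 ≈ 1440.3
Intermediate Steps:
Z(U) = 0
E(B) = 56 + B/2 (E(B) = (B + 112)/2 = (112 + B)/2 = 56 + B/2)
D(f) = -194 + 2*f**2 (D(f) = (f**2 + f**2) - 194 = 2*f**2 - 194 = -194 + 2*f**2)
(D(46) + u)/(E(-154) + Z(-44)) = ((-194 + 2*46**2) - 34285)/((56 + (1/2)*(-154)) + 0) = ((-194 + 2*2116) - 34285)/((56 - 77) + 0) = ((-194 + 4232) - 34285)/(-21 + 0) = (4038 - 34285)/(-21) = -30247*(-1/21) = 4321/3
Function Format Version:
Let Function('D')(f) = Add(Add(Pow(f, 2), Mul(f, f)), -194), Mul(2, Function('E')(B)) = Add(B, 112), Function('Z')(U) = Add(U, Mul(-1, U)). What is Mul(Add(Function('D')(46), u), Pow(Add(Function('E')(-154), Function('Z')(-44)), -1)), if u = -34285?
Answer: Rational(4321, 3) ≈ 1440.3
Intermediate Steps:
Function('Z')(U) = 0
Function('E')(B) = Add(56, Mul(Rational(1, 2), B)) (Function('E')(B) = Mul(Rational(1, 2), Add(B, 112)) = Mul(Rational(1, 2), Add(112, B)) = Add(56, Mul(Rational(1, 2), B)))
Function('D')(f) = Add(-194, Mul(2, Pow(f, 2))) (Function('D')(f) = Add(Add(Pow(f, 2), Pow(f, 2)), -194) = Add(Mul(2, Pow(f, 2)), -194) = Add(-194, Mul(2, Pow(f, 2))))
Mul(Add(Function('D')(46), u), Pow(Add(Function('E')(-154), Function('Z')(-44)), -1)) = Mul(Add(Add(-194, Mul(2, Pow(46, 2))), -34285), Pow(Add(Add(56, Mul(Rational(1, 2), -154)), 0), -1)) = Mul(Add(Add(-194, Mul(2, 2116)), -34285), Pow(Add(Add(56, -77), 0), -1)) = Mul(Add(Add(-194, 4232), -34285), Pow(Add(-21, 0), -1)) = Mul(Add(4038, -34285), Pow(-21, -1)) = Mul(-30247, Rational(-1, 21)) = Rational(4321, 3)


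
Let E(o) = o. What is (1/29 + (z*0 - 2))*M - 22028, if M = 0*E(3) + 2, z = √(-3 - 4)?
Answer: -638926/29 ≈ -22032.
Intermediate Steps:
z = I*√7 (z = √(-7) = I*√7 ≈ 2.6458*I)
M = 2 (M = 0*3 + 2 = 0 + 2 = 2)
(1/29 + (z*0 - 2))*M - 22028 = (1/29 + ((I*√7)*0 - 2))*2 - 22028 = (1/29 + (0 - 2))*2 - 22028 = (1/29 - 2)*2 - 22028 = -57/29*2 - 22028 = -114/29 - 22028 = -638926/29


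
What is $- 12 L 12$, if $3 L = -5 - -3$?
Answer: $96$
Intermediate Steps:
$L = - \frac{2}{3}$ ($L = \frac{-5 - -3}{3} = \frac{-5 + 3}{3} = \frac{1}{3} \left(-2\right) = - \frac{2}{3} \approx -0.66667$)
$- 12 L 12 = \left(-12\right) \left(- \frac{2}{3}\right) 12 = 8 \cdot 12 = 96$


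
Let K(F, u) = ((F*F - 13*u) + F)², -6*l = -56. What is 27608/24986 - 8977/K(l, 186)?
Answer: 6261373123/5675270068 ≈ 1.1033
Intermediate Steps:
l = 28/3 (l = -⅙*(-56) = 28/3 ≈ 9.3333)
K(F, u) = (F + F² - 13*u)² (K(F, u) = ((F² - 13*u) + F)² = (F + F² - 13*u)²)
27608/24986 - 8977/K(l, 186) = 27608/24986 - 8977/(28/3 + (28/3)² - 13*186)² = 27608*(1/24986) - 8977/(28/3 + 784/9 - 2418)² = 13804/12493 - 8977/((-20894/9)²) = 13804/12493 - 8977/436559236/81 = 13804/12493 - 8977*81/436559236 = 13804/12493 - 727137/436559236 = 6261373123/5675270068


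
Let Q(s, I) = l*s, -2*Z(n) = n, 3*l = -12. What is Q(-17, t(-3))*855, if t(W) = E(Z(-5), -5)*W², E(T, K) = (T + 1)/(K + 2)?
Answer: 58140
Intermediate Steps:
l = -4 (l = (⅓)*(-12) = -4)
Z(n) = -n/2
E(T, K) = (1 + T)/(2 + K)
t(W) = -7*W²/6 (t(W) = ((1 - ½*(-5))/(2 - 5))*W² = ((1 + 5/2)/(-3))*W² = (-⅓*7/2)*W² = -7*W²/6)
Q(s, I) = -4*s
Q(-17, t(-3))*855 = -4*(-17)*855 = 68*855 = 58140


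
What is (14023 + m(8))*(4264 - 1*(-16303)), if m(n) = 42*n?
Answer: 295321553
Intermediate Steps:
(14023 + m(8))*(4264 - 1*(-16303)) = (14023 + 42*8)*(4264 - 1*(-16303)) = (14023 + 336)*(4264 + 16303) = 14359*20567 = 295321553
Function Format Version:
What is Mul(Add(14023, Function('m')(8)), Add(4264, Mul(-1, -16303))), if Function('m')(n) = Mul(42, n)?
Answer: 295321553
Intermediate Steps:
Mul(Add(14023, Function('m')(8)), Add(4264, Mul(-1, -16303))) = Mul(Add(14023, Mul(42, 8)), Add(4264, Mul(-1, -16303))) = Mul(Add(14023, 336), Add(4264, 16303)) = Mul(14359, 20567) = 295321553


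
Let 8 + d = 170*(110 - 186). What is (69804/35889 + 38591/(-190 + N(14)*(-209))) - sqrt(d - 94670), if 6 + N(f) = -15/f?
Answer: 983263310/30814979 - I*sqrt(107598) ≈ 31.909 - 328.02*I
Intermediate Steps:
N(f) = -6 - 15/f
d = -12928 (d = -8 + 170*(110 - 186) = -8 + 170*(-76) = -8 - 12920 = -12928)
(69804/35889 + 38591/(-190 + N(14)*(-209))) - sqrt(d - 94670) = (69804/35889 + 38591/(-190 + (-6 - 15/14)*(-209))) - sqrt(-12928 - 94670) = (69804*(1/35889) + 38591/(-190 + (-6 - 15*1/14)*(-209))) - sqrt(-107598) = (3324/1709 + 38591/(-190 + (-6 - 15/14)*(-209))) - I*sqrt(107598) = (3324/1709 + 38591/(-190 - 99/14*(-209))) - I*sqrt(107598) = (3324/1709 + 38591/(-190 + 20691/14)) - I*sqrt(107598) = (3324/1709 + 38591/(18031/14)) - I*sqrt(107598) = (3324/1709 + 38591*(14/18031)) - I*sqrt(107598) = (3324/1709 + 540274/18031) - I*sqrt(107598) = 983263310/30814979 - I*sqrt(107598)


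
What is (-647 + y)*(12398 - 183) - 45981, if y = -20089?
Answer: -253336221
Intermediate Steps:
(-647 + y)*(12398 - 183) - 45981 = (-647 - 20089)*(12398 - 183) - 45981 = -20736*12215 - 45981 = -253290240 - 45981 = -253336221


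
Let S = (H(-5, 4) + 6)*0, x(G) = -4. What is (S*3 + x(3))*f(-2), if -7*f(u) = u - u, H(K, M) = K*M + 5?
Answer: 0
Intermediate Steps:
H(K, M) = 5 + K*M
f(u) = 0 (f(u) = -(u - u)/7 = -⅐*0 = 0)
S = 0 (S = ((5 - 5*4) + 6)*0 = ((5 - 20) + 6)*0 = (-15 + 6)*0 = -9*0 = 0)
(S*3 + x(3))*f(-2) = (0*3 - 4)*0 = (0 - 4)*0 = -4*0 = 0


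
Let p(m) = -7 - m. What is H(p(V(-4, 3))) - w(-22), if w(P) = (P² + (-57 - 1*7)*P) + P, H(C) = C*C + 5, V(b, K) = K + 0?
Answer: -1765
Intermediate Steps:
V(b, K) = K
H(C) = 5 + C² (H(C) = C² + 5 = 5 + C²)
w(P) = P² - 63*P (w(P) = (P² + (-57 - 7)*P) + P = (P² - 64*P) + P = P² - 63*P)
H(p(V(-4, 3))) - w(-22) = (5 + (-7 - 1*3)²) - (-22)*(-63 - 22) = (5 + (-7 - 3)²) - (-22)*(-85) = (5 + (-10)²) - 1*1870 = (5 + 100) - 1870 = 105 - 1870 = -1765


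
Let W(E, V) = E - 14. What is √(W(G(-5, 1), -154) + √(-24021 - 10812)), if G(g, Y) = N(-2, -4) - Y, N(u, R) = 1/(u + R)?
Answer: √(-546 + 36*I*√34833)/6 ≈ 9.2759 + 10.06*I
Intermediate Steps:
N(u, R) = 1/(R + u)
G(g, Y) = -⅙ - Y (G(g, Y) = 1/(-4 - 2) - Y = 1/(-6) - Y = -⅙ - Y)
W(E, V) = -14 + E
√(W(G(-5, 1), -154) + √(-24021 - 10812)) = √((-14 + (-⅙ - 1*1)) + √(-24021 - 10812)) = √((-14 + (-⅙ - 1)) + √(-34833)) = √((-14 - 7/6) + I*√34833) = √(-91/6 + I*√34833)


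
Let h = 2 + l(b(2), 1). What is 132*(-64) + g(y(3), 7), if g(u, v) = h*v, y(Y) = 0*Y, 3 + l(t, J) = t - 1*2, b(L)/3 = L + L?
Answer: -8385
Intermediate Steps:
b(L) = 6*L (b(L) = 3*(L + L) = 3*(2*L) = 6*L)
l(t, J) = -5 + t (l(t, J) = -3 + (t - 1*2) = -3 + (t - 2) = -3 + (-2 + t) = -5 + t)
h = 9 (h = 2 + (-5 + 6*2) = 2 + (-5 + 12) = 2 + 7 = 9)
y(Y) = 0
g(u, v) = 9*v
132*(-64) + g(y(3), 7) = 132*(-64) + 9*7 = -8448 + 63 = -8385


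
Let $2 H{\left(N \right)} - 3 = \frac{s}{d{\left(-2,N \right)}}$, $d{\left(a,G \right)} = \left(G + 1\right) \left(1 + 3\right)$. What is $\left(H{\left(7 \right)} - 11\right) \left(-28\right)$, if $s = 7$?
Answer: $\frac{4207}{16} \approx 262.94$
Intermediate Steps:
$d{\left(a,G \right)} = 4 + 4 G$ ($d{\left(a,G \right)} = \left(1 + G\right) 4 = 4 + 4 G$)
$H{\left(N \right)} = \frac{3}{2} + \frac{7}{2 \left(4 + 4 N\right)}$ ($H{\left(N \right)} = \frac{3}{2} + \frac{7 \frac{1}{4 + 4 N}}{2} = \frac{3}{2} + \frac{7}{2 \left(4 + 4 N\right)}$)
$\left(H{\left(7 \right)} - 11\right) \left(-28\right) = \left(\frac{19 + 12 \cdot 7}{8 \left(1 + 7\right)} - 11\right) \left(-28\right) = \left(\frac{19 + 84}{8 \cdot 8} - 11\right) \left(-28\right) = \left(\frac{1}{8} \cdot \frac{1}{8} \cdot 103 - 11\right) \left(-28\right) = \left(\frac{103}{64} - 11\right) \left(-28\right) = \left(- \frac{601}{64}\right) \left(-28\right) = \frac{4207}{16}$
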